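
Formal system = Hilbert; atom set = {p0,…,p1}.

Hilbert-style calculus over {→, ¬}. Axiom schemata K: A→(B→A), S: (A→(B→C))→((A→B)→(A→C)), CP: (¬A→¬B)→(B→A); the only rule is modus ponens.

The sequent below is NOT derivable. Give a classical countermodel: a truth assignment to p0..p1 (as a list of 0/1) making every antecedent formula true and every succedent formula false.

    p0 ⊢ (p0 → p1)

Truth-table refutation:
  v=00: Γ:[p0=F] Δ:[(p0 → p1)=T] refutes=False
  v=01: Γ:[p0=F] Δ:[(p0 → p1)=T] refutes=False
  v=10: Γ:[p0=T] Δ:[(p0 → p1)=F] refutes=True  ← countermodel

Result: [1, 0]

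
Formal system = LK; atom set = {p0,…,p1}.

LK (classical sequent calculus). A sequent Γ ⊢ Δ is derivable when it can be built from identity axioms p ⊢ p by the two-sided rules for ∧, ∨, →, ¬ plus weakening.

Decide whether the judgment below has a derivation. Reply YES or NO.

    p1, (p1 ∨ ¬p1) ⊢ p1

Derivation (root first):
[∨L] p1, (p1 ∨ ¬p1) ⊢ p1
  [Ax] p1 ⊢ p1
  [¬L] p1, ¬p1 ⊢ 
    [Ax] p1 ⊢ p1

Result: YES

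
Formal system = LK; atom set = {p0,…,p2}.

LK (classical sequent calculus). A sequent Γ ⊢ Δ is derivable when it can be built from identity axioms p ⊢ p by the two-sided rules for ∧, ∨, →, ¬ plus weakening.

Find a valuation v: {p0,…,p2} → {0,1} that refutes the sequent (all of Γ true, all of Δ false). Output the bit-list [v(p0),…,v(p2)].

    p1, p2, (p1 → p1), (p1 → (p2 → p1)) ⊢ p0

Truth-table refutation:
  v=000: Γ:[p1=F, p2=F, (p1 → p1)=T, (p1 → (p2 → p1))=T] Δ:[p0=F] refutes=False
  v=001: Γ:[p1=F, p2=T, (p1 → p1)=T, (p1 → (p2 → p1))=T] Δ:[p0=F] refutes=False
  v=010: Γ:[p1=T, p2=F, (p1 → p1)=T, (p1 → (p2 → p1))=T] Δ:[p0=F] refutes=False
  v=011: Γ:[p1=T, p2=T, (p1 → p1)=T, (p1 → (p2 → p1))=T] Δ:[p0=F] refutes=True  ← countermodel

Result: [0, 1, 1]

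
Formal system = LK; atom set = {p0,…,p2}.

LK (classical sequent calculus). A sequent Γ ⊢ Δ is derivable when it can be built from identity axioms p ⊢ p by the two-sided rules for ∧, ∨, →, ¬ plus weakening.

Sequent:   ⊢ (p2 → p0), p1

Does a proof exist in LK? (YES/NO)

Enumerate valuations to refute Γ ⊢ Δ:
  v=000: Γ:[] Δ:[(p2 → p0)=T, p1=F] refutes=False
  v=001: Γ:[] Δ:[(p2 → p0)=F, p1=F] refutes=True  ← countermodel

Result: NO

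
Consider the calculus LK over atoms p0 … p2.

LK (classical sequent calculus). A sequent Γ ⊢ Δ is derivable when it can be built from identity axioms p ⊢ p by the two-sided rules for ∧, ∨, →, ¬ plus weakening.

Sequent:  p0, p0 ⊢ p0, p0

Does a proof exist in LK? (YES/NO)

Derivation trace:
[WL] p0, p0 ⊢ p0, p0
  [WR] p0 ⊢ p0, p0
    [Ax] p0 ⊢ p0

Result: YES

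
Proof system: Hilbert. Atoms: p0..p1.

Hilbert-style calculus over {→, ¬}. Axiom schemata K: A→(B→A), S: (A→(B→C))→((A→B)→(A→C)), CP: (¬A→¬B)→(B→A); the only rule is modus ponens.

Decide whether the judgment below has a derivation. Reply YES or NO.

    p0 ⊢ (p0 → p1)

Enumerate valuations to refute Γ ⊢ Δ:
  v=00: Γ:[p0=F] Δ:[(p0 → p1)=T] refutes=False
  v=01: Γ:[p0=F] Δ:[(p0 → p1)=T] refutes=False
  v=10: Γ:[p0=T] Δ:[(p0 → p1)=F] refutes=True  ← countermodel

Result: NO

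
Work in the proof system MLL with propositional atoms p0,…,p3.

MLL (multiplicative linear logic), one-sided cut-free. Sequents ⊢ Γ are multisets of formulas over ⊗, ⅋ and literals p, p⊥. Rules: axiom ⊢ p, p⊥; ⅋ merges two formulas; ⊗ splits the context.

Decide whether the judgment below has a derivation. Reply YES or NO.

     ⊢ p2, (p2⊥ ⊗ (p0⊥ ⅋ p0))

Proof tree:
[⊗]  ⊢ p2, (p2⊥ ⊗ (p0⊥ ⅋ p0))
  [Ax]  ⊢ p2, p2⊥
  [⅋]  ⊢ (p0⊥ ⅋ p0)
    [Ax]  ⊢ p0, p0⊥

Result: YES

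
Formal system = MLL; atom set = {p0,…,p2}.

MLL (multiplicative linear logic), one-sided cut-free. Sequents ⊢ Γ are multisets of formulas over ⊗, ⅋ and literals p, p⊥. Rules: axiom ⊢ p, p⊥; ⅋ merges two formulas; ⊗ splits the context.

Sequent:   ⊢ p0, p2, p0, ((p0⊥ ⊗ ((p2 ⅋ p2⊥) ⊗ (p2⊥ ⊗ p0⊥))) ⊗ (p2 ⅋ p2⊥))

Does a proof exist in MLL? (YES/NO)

Derivation (root first):
[⊗]  ⊢ p0, p2, p0, ((p0⊥ ⊗ ((p2 ⅋ p2⊥) ⊗ (p2⊥ ⊗ p0⊥))) ⊗ (p2 ⅋ p2⊥))
  [⊗]  ⊢ p0, p2, p0, (p0⊥ ⊗ ((p2 ⅋ p2⊥) ⊗ (p2⊥ ⊗ p0⊥)))
    [Ax]  ⊢ p0, p0⊥
    [⊗]  ⊢ p2, p0, ((p2 ⅋ p2⊥) ⊗ (p2⊥ ⊗ p0⊥))
      [⅋]  ⊢ (p2 ⅋ p2⊥)
        [Ax]  ⊢ p2, p2⊥
      [⊗]  ⊢ p2, p0, (p2⊥ ⊗ p0⊥)
        [Ax]  ⊢ p2, p2⊥
        [Ax]  ⊢ p0, p0⊥
  [⅋]  ⊢ (p2 ⅋ p2⊥)
    [Ax]  ⊢ p2, p2⊥

Result: YES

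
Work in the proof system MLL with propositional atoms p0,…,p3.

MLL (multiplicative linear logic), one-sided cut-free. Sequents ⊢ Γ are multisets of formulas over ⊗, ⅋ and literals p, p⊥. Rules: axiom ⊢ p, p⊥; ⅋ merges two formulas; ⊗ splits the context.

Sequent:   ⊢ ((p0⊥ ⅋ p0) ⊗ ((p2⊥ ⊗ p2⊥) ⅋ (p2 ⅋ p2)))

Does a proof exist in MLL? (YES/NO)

Proof tree:
[⊗]  ⊢ ((p0⊥ ⅋ p0) ⊗ ((p2⊥ ⊗ p2⊥) ⅋ (p2 ⅋ p2)))
  [⅋]  ⊢ (p0⊥ ⅋ p0)
    [Ax]  ⊢ p0, p0⊥
  [⅋]  ⊢ ((p2⊥ ⊗ p2⊥) ⅋ (p2 ⅋ p2))
    [⅋]  ⊢ (p2⊥ ⊗ p2⊥), (p2 ⅋ p2)
      [⊗]  ⊢ p2, p2, (p2⊥ ⊗ p2⊥)
        [Ax]  ⊢ p2, p2⊥
        [Ax]  ⊢ p2, p2⊥

Result: YES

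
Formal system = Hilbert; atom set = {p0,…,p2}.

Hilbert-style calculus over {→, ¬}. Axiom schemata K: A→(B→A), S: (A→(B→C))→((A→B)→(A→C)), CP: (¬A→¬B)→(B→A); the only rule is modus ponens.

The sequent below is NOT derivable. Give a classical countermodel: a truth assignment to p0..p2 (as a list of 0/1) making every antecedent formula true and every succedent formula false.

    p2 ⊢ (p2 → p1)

Truth-table refutation:
  v=000: Γ:[p2=F] Δ:[(p2 → p1)=T] refutes=False
  v=001: Γ:[p2=T] Δ:[(p2 → p1)=F] refutes=True  ← countermodel

Result: [0, 0, 1]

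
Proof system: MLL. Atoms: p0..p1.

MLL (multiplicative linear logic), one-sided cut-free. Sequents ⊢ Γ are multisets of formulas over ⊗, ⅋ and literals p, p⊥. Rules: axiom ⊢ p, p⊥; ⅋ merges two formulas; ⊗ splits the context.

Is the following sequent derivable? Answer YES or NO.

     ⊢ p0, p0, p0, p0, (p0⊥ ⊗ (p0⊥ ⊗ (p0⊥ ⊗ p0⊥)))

Derivation (root first):
[⊗]  ⊢ p0, p0, p0, p0, (p0⊥ ⊗ (p0⊥ ⊗ (p0⊥ ⊗ p0⊥)))
  [Ax]  ⊢ p0, p0⊥
  [⊗]  ⊢ p0, p0, p0, (p0⊥ ⊗ (p0⊥ ⊗ p0⊥))
    [Ax]  ⊢ p0, p0⊥
    [⊗]  ⊢ p0, p0, (p0⊥ ⊗ p0⊥)
      [Ax]  ⊢ p0, p0⊥
      [Ax]  ⊢ p0, p0⊥

Result: YES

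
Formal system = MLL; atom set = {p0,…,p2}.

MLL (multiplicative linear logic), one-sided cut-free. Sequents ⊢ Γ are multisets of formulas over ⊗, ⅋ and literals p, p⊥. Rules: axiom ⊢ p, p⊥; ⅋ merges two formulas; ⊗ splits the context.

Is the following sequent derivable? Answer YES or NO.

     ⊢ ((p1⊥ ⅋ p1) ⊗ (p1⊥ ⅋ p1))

Derivation trace:
[⊗]  ⊢ ((p1⊥ ⅋ p1) ⊗ (p1⊥ ⅋ p1))
  [⅋]  ⊢ (p1⊥ ⅋ p1)
    [Ax]  ⊢ p1, p1⊥
  [⅋]  ⊢ (p1⊥ ⅋ p1)
    [Ax]  ⊢ p1, p1⊥

Result: YES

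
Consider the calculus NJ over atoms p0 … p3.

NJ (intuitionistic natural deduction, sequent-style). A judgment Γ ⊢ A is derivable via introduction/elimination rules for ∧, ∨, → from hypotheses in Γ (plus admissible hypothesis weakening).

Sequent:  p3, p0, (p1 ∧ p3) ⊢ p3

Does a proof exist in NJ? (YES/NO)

Derivation (root first):
[Wk] p3, p0, (p1 ∧ p3) ⊢ p3
  [Wk] p3, p0 ⊢ p3
    [Ax] p3 ⊢ p3

Result: YES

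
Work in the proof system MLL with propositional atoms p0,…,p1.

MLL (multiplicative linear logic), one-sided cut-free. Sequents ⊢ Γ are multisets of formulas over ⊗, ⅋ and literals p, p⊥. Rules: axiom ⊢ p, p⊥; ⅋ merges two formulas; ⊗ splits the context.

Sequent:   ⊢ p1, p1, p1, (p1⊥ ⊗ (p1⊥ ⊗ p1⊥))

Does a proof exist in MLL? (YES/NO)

Derivation trace:
[⊗]  ⊢ p1, p1, p1, (p1⊥ ⊗ (p1⊥ ⊗ p1⊥))
  [Ax]  ⊢ p1, p1⊥
  [⊗]  ⊢ p1, p1, (p1⊥ ⊗ p1⊥)
    [Ax]  ⊢ p1, p1⊥
    [Ax]  ⊢ p1, p1⊥

Result: YES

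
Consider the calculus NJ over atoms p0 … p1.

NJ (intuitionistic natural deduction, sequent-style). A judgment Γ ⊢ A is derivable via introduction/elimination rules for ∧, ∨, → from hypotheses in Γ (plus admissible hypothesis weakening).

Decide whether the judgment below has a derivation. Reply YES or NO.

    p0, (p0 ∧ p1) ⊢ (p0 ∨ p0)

Proof tree:
[Wk] p0, (p0 ∧ p1) ⊢ (p0 ∨ p0)
  [∨I₂] p0 ⊢ (p0 ∨ p0)
    [Ax] p0 ⊢ p0

Result: YES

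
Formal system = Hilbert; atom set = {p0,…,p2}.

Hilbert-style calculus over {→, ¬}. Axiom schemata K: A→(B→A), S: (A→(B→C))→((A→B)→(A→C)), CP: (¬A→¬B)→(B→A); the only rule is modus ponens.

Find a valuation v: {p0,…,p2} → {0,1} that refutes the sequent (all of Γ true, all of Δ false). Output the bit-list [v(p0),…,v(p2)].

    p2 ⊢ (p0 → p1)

Truth-table refutation:
  v=000: Γ:[p2=F] Δ:[(p0 → p1)=T] refutes=False
  v=001: Γ:[p2=T] Δ:[(p0 → p1)=T] refutes=False
  v=010: Γ:[p2=F] Δ:[(p0 → p1)=T] refutes=False
  v=011: Γ:[p2=T] Δ:[(p0 → p1)=T] refutes=False
  v=100: Γ:[p2=F] Δ:[(p0 → p1)=F] refutes=False
  v=101: Γ:[p2=T] Δ:[(p0 → p1)=F] refutes=True  ← countermodel

Result: [1, 0, 1]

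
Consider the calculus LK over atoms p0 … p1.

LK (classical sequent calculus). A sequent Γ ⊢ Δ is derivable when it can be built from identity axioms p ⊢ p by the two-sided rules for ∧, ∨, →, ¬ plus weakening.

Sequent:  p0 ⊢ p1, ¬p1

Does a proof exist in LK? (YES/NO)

Derivation (root first):
[¬R] p0 ⊢ p1, ¬p1
  [WL] p1, p0 ⊢ p1
    [Ax] p1 ⊢ p1

Result: YES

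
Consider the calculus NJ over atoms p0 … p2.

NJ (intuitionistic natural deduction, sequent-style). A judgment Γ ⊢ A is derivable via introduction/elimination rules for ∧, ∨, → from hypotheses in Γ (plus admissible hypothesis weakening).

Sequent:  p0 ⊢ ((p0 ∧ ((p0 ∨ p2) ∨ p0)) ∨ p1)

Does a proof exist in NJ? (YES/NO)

Proof tree:
[∨I₁] p0 ⊢ ((p0 ∧ ((p0 ∨ p2) ∨ p0)) ∨ p1)
  [∧I] p0 ⊢ (p0 ∧ ((p0 ∨ p2) ∨ p0))
    [Ax] p0 ⊢ p0
    [∨I₁] p0 ⊢ ((p0 ∨ p2) ∨ p0)
      [∨I₁] p0 ⊢ (p0 ∨ p2)
        [Ax] p0 ⊢ p0

Result: YES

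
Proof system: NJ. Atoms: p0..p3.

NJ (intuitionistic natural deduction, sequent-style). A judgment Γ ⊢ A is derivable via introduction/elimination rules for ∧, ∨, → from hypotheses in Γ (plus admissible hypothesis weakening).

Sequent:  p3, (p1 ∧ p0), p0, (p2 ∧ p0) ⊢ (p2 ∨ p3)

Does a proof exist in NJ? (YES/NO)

Proof tree:
[Wk] p3, (p1 ∧ p0), p0, (p2 ∧ p0) ⊢ (p2 ∨ p3)
  [∨I₂] p3, (p1 ∧ p0), p0 ⊢ (p2 ∨ p3)
    [Wk] p3, (p1 ∧ p0), p0 ⊢ p3
      [Wk] p3, (p1 ∧ p0) ⊢ p3
        [Ax] p3 ⊢ p3

Result: YES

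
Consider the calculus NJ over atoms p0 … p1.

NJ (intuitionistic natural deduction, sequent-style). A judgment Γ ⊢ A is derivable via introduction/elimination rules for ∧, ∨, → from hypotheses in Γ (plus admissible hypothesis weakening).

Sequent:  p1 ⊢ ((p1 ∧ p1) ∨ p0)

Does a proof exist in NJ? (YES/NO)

Proof tree:
[∨I₁] p1 ⊢ ((p1 ∧ p1) ∨ p0)
  [∧I] p1 ⊢ (p1 ∧ p1)
    [Ax] p1 ⊢ p1
    [Ax] p1 ⊢ p1

Result: YES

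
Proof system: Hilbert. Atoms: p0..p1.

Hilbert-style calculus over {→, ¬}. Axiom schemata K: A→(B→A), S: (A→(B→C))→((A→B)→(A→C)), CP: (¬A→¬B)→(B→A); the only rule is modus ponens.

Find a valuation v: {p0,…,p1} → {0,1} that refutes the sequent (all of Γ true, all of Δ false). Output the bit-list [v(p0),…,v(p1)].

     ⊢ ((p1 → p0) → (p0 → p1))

Enumerate valuations to refute Γ ⊢ Δ:
  v=00: Γ:[] Δ:[((p1 → p0) → (p0 → p1))=T] refutes=False
  v=01: Γ:[] Δ:[((p1 → p0) → (p0 → p1))=T] refutes=False
  v=10: Γ:[] Δ:[((p1 → p0) → (p0 → p1))=F] refutes=True  ← countermodel

Result: [1, 0]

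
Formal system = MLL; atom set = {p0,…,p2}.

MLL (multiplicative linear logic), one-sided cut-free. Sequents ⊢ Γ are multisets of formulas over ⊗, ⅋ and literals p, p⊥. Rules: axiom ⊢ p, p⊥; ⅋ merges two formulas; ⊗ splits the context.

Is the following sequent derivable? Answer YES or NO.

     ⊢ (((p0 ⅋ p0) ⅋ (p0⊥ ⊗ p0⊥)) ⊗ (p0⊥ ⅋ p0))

Derivation trace:
[⊗]  ⊢ (((p0 ⅋ p0) ⅋ (p0⊥ ⊗ p0⊥)) ⊗ (p0⊥ ⅋ p0))
  [⅋]  ⊢ ((p0 ⅋ p0) ⅋ (p0⊥ ⊗ p0⊥))
    [⅋]  ⊢ (p0⊥ ⊗ p0⊥), (p0 ⅋ p0)
      [⊗]  ⊢ p0, p0, (p0⊥ ⊗ p0⊥)
        [Ax]  ⊢ p0, p0⊥
        [Ax]  ⊢ p0, p0⊥
  [⅋]  ⊢ (p0⊥ ⅋ p0)
    [Ax]  ⊢ p0, p0⊥

Result: YES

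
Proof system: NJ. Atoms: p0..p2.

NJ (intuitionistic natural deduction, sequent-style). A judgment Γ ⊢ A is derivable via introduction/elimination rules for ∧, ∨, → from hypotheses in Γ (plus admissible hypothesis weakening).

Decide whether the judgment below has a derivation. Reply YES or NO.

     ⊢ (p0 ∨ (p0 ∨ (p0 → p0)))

Derivation trace:
[∨I₂]  ⊢ (p0 ∨ (p0 ∨ (p0 → p0)))
  [∨I₂]  ⊢ (p0 ∨ (p0 → p0))
    [→I]  ⊢ (p0 → p0)
      [Ax] p0 ⊢ p0

Result: YES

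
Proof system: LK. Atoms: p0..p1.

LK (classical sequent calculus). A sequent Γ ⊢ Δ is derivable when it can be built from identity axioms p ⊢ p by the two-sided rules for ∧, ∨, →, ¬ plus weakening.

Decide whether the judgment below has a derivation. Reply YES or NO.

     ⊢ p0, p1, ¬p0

Proof tree:
[¬R]  ⊢ p0, p1, ¬p0
  [WR] p0 ⊢ p0, p1
    [Ax] p0 ⊢ p0

Result: YES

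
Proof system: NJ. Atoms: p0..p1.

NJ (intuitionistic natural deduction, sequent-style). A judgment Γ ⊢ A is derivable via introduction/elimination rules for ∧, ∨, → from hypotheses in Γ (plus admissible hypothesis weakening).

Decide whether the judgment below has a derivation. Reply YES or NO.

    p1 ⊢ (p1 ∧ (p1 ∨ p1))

Proof tree:
[∧I] p1 ⊢ (p1 ∧ (p1 ∨ p1))
  [Ax] p1 ⊢ p1
  [∨I₁] p1 ⊢ (p1 ∨ p1)
    [Ax] p1 ⊢ p1

Result: YES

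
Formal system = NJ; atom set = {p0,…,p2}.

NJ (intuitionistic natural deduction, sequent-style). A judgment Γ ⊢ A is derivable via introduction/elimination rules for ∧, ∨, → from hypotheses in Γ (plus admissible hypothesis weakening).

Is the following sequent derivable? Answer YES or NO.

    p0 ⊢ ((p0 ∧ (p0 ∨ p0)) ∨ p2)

Derivation (root first):
[∨I₁] p0 ⊢ ((p0 ∧ (p0 ∨ p0)) ∨ p2)
  [∧I] p0 ⊢ (p0 ∧ (p0 ∨ p0))
    [Ax] p0 ⊢ p0
    [∨I₂] p0 ⊢ (p0 ∨ p0)
      [Ax] p0 ⊢ p0

Result: YES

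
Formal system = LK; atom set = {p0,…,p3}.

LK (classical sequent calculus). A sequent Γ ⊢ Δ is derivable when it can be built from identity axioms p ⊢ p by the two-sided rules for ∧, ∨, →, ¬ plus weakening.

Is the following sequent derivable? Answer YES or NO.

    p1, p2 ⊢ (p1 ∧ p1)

Derivation trace:
[WL] p1, p2 ⊢ (p1 ∧ p1)
  [∧R] p1 ⊢ (p1 ∧ p1)
    [Ax] p1 ⊢ p1
    [Ax] p1 ⊢ p1

Result: YES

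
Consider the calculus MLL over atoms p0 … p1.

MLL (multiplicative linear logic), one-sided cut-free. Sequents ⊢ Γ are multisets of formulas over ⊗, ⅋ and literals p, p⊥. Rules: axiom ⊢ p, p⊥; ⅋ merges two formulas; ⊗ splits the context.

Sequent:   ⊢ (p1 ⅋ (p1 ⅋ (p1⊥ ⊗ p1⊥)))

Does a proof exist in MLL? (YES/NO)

Derivation (root first):
[⅋]  ⊢ (p1 ⅋ (p1 ⅋ (p1⊥ ⊗ p1⊥)))
  [⅋]  ⊢ p1, (p1 ⅋ (p1⊥ ⊗ p1⊥))
    [⊗]  ⊢ p1, p1, (p1⊥ ⊗ p1⊥)
      [Ax]  ⊢ p1, p1⊥
      [Ax]  ⊢ p1, p1⊥

Result: YES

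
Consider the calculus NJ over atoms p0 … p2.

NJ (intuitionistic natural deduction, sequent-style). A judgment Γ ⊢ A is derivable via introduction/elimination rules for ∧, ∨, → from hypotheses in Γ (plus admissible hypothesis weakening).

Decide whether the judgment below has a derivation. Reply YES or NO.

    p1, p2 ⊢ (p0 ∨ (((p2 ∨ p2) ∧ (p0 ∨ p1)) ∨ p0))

Proof tree:
[∨I₂] p1, p2 ⊢ (p0 ∨ (((p2 ∨ p2) ∧ (p0 ∨ p1)) ∨ p0))
  [∨I₁] p1, p2 ⊢ (((p2 ∨ p2) ∧ (p0 ∨ p1)) ∨ p0)
    [∧I] p1, p2 ⊢ ((p2 ∨ p2) ∧ (p0 ∨ p1))
      [∨I₁] p2 ⊢ (p2 ∨ p2)
        [Ax] p2 ⊢ p2
      [∨I₂] p1 ⊢ (p0 ∨ p1)
        [Ax] p1 ⊢ p1

Result: YES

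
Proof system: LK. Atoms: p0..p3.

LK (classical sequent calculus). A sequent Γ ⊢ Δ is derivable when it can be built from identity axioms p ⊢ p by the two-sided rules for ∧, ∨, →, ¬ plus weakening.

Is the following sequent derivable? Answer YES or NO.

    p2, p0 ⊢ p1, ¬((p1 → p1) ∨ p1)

Enumerate valuations to refute Γ ⊢ Δ:
  v=0000: Γ:[p2=F, p0=F] Δ:[p1=F, ¬((p1 → p1) ∨ p1)=F] refutes=False
  v=0001: Γ:[p2=F, p0=F] Δ:[p1=F, ¬((p1 → p1) ∨ p1)=F] refutes=False
  v=0010: Γ:[p2=T, p0=F] Δ:[p1=F, ¬((p1 → p1) ∨ p1)=F] refutes=False
  v=0011: Γ:[p2=T, p0=F] Δ:[p1=F, ¬((p1 → p1) ∨ p1)=F] refutes=False
  v=0100: Γ:[p2=F, p0=F] Δ:[p1=T, ¬((p1 → p1) ∨ p1)=F] refutes=False
  v=0101: Γ:[p2=F, p0=F] Δ:[p1=T, ¬((p1 → p1) ∨ p1)=F] refutes=False
  v=0110: Γ:[p2=T, p0=F] Δ:[p1=T, ¬((p1 → p1) ∨ p1)=F] refutes=False
  v=0111: Γ:[p2=T, p0=F] Δ:[p1=T, ¬((p1 → p1) ∨ p1)=F] refutes=False
  v=1000: Γ:[p2=F, p0=T] Δ:[p1=F, ¬((p1 → p1) ∨ p1)=F] refutes=False
  v=1001: Γ:[p2=F, p0=T] Δ:[p1=F, ¬((p1 → p1) ∨ p1)=F] refutes=False
  v=1010: Γ:[p2=T, p0=T] Δ:[p1=F, ¬((p1 → p1) ∨ p1)=F] refutes=True  ← countermodel

Result: NO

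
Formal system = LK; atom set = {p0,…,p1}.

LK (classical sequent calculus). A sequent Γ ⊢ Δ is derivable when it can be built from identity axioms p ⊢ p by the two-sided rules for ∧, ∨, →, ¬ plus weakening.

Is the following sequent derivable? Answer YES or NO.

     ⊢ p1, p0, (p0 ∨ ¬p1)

Proof tree:
[∨R]  ⊢ p1, p0, (p0 ∨ ¬p1)
  [¬R]  ⊢ p1, p0, p0, ¬p1
    [WR] p1 ⊢ p1, p0, p0
      [WR] p1 ⊢ p1, p0
        [Ax] p1 ⊢ p1

Result: YES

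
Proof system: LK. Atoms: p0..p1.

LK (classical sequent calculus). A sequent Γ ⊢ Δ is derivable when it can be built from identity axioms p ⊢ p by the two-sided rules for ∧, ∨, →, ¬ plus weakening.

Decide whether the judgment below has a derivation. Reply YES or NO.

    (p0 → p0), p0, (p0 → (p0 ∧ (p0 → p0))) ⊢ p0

Derivation (root first):
[→L] (p0 → p0), p0, (p0 → (p0 ∧ (p0 → p0))) ⊢ p0
  [→L] p0, (p0 → p0) ⊢ p0
    [Ax] p0 ⊢ p0
    [Ax] p0 ⊢ p0
  [∧L] (p0 ∧ (p0 → p0)) ⊢ p0
    [→L] p0, (p0 → p0) ⊢ p0
      [Ax] p0 ⊢ p0
      [Ax] p0 ⊢ p0

Result: YES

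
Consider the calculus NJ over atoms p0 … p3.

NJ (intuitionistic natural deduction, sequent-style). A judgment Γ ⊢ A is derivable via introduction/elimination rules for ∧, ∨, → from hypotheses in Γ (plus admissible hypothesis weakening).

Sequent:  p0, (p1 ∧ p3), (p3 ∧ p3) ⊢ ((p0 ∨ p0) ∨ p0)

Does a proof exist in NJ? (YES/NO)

Proof tree:
[Wk] p0, (p1 ∧ p3), (p3 ∧ p3) ⊢ ((p0 ∨ p0) ∨ p0)
  [Wk] p0, (p1 ∧ p3) ⊢ ((p0 ∨ p0) ∨ p0)
    [∨I₁] p0 ⊢ ((p0 ∨ p0) ∨ p0)
      [∨I₂] p0 ⊢ (p0 ∨ p0)
        [Ax] p0 ⊢ p0

Result: YES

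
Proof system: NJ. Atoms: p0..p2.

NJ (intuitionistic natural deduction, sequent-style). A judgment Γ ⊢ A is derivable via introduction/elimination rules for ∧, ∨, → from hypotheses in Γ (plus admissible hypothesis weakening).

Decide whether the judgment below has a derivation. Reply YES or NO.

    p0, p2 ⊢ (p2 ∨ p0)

Derivation (root first):
[∨I₂] p0, p2 ⊢ (p2 ∨ p0)
  [Wk] p0, p2 ⊢ p0
    [Ax] p0 ⊢ p0

Result: YES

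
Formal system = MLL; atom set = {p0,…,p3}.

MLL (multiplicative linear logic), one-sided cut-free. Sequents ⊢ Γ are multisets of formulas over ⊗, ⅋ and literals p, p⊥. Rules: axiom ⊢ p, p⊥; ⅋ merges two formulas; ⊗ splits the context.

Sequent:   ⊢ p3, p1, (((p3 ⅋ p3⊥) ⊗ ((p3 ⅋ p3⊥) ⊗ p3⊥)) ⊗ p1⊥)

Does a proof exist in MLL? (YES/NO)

Proof tree:
[⊗]  ⊢ p3, p1, (((p3 ⅋ p3⊥) ⊗ ((p3 ⅋ p3⊥) ⊗ p3⊥)) ⊗ p1⊥)
  [⊗]  ⊢ p3, ((p3 ⅋ p3⊥) ⊗ ((p3 ⅋ p3⊥) ⊗ p3⊥))
    [⅋]  ⊢ (p3 ⅋ p3⊥)
      [Ax]  ⊢ p3, p3⊥
    [⊗]  ⊢ p3, ((p3 ⅋ p3⊥) ⊗ p3⊥)
      [⅋]  ⊢ (p3 ⅋ p3⊥)
        [Ax]  ⊢ p3, p3⊥
      [Ax]  ⊢ p3, p3⊥
  [Ax]  ⊢ p1, p1⊥

Result: YES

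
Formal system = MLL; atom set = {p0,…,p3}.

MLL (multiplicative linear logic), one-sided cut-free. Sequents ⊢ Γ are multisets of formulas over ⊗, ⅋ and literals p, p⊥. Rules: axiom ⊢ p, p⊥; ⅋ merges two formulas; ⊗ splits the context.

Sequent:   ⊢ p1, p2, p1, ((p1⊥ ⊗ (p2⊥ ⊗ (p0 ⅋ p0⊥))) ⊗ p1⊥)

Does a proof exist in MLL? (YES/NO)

Derivation trace:
[⊗]  ⊢ p1, p2, p1, ((p1⊥ ⊗ (p2⊥ ⊗ (p0 ⅋ p0⊥))) ⊗ p1⊥)
  [⊗]  ⊢ p1, p2, (p1⊥ ⊗ (p2⊥ ⊗ (p0 ⅋ p0⊥)))
    [Ax]  ⊢ p1, p1⊥
    [⊗]  ⊢ p2, (p2⊥ ⊗ (p0 ⅋ p0⊥))
      [Ax]  ⊢ p2, p2⊥
      [⅋]  ⊢ (p0 ⅋ p0⊥)
        [Ax]  ⊢ p0, p0⊥
  [Ax]  ⊢ p1, p1⊥

Result: YES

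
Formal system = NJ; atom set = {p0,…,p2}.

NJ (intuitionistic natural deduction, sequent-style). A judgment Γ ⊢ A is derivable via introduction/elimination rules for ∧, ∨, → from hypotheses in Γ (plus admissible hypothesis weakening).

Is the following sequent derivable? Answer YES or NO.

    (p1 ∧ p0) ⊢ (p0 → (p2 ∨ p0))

Derivation (root first):
[→I] (p1 ∧ p0) ⊢ (p0 → (p2 ∨ p0))
  [Wk] p0, (p1 ∧ p0) ⊢ (p2 ∨ p0)
    [∨I₂] p0 ⊢ (p2 ∨ p0)
      [Ax] p0 ⊢ p0

Result: YES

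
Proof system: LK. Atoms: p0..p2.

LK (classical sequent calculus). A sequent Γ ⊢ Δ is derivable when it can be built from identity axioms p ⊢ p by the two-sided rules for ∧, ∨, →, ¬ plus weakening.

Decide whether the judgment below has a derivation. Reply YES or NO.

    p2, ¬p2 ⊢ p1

Derivation trace:
[¬L] p2, ¬p2 ⊢ p1
  [WR] p2 ⊢ p2, p1
    [Ax] p2 ⊢ p2

Result: YES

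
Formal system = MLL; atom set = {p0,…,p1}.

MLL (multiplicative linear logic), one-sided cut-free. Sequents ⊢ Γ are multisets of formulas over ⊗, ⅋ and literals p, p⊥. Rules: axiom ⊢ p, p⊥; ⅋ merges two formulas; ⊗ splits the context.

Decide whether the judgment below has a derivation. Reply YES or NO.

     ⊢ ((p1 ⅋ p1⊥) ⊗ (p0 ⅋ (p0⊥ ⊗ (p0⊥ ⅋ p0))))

Proof tree:
[⊗]  ⊢ ((p1 ⅋ p1⊥) ⊗ (p0 ⅋ (p0⊥ ⊗ (p0⊥ ⅋ p0))))
  [⅋]  ⊢ (p1 ⅋ p1⊥)
    [Ax]  ⊢ p1, p1⊥
  [⅋]  ⊢ (p0 ⅋ (p0⊥ ⊗ (p0⊥ ⅋ p0)))
    [⊗]  ⊢ p0, (p0⊥ ⊗ (p0⊥ ⅋ p0))
      [Ax]  ⊢ p0, p0⊥
      [⅋]  ⊢ (p0⊥ ⅋ p0)
        [Ax]  ⊢ p0, p0⊥

Result: YES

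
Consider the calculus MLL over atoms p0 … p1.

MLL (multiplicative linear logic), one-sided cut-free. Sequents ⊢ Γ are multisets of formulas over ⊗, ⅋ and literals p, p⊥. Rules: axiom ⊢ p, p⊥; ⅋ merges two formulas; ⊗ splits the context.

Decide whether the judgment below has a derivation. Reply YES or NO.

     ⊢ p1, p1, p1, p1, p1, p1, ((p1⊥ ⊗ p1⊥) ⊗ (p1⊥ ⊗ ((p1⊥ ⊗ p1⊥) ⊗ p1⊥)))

Derivation trace:
[⊗]  ⊢ p1, p1, p1, p1, p1, p1, ((p1⊥ ⊗ p1⊥) ⊗ (p1⊥ ⊗ ((p1⊥ ⊗ p1⊥) ⊗ p1⊥)))
  [⊗]  ⊢ p1, p1, (p1⊥ ⊗ p1⊥)
    [Ax]  ⊢ p1, p1⊥
    [Ax]  ⊢ p1, p1⊥
  [⊗]  ⊢ p1, p1, p1, p1, (p1⊥ ⊗ ((p1⊥ ⊗ p1⊥) ⊗ p1⊥))
    [Ax]  ⊢ p1, p1⊥
    [⊗]  ⊢ p1, p1, p1, ((p1⊥ ⊗ p1⊥) ⊗ p1⊥)
      [⊗]  ⊢ p1, p1, (p1⊥ ⊗ p1⊥)
        [Ax]  ⊢ p1, p1⊥
        [Ax]  ⊢ p1, p1⊥
      [Ax]  ⊢ p1, p1⊥

Result: YES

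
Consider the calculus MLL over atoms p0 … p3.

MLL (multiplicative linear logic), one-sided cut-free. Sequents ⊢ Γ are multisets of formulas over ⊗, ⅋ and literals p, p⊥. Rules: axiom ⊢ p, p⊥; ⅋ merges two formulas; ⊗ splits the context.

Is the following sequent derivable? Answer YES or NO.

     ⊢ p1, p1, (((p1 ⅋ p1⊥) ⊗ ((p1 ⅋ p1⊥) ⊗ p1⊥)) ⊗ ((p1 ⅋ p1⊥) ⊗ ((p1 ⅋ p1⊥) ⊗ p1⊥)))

Derivation (root first):
[⊗]  ⊢ p1, p1, (((p1 ⅋ p1⊥) ⊗ ((p1 ⅋ p1⊥) ⊗ p1⊥)) ⊗ ((p1 ⅋ p1⊥) ⊗ ((p1 ⅋ p1⊥) ⊗ p1⊥)))
  [⊗]  ⊢ p1, ((p1 ⅋ p1⊥) ⊗ ((p1 ⅋ p1⊥) ⊗ p1⊥))
    [⅋]  ⊢ (p1 ⅋ p1⊥)
      [Ax]  ⊢ p1, p1⊥
    [⊗]  ⊢ p1, ((p1 ⅋ p1⊥) ⊗ p1⊥)
      [⅋]  ⊢ (p1 ⅋ p1⊥)
        [Ax]  ⊢ p1, p1⊥
      [Ax]  ⊢ p1, p1⊥
  [⊗]  ⊢ p1, ((p1 ⅋ p1⊥) ⊗ ((p1 ⅋ p1⊥) ⊗ p1⊥))
    [⅋]  ⊢ (p1 ⅋ p1⊥)
      [Ax]  ⊢ p1, p1⊥
    [⊗]  ⊢ p1, ((p1 ⅋ p1⊥) ⊗ p1⊥)
      [⅋]  ⊢ (p1 ⅋ p1⊥)
        [Ax]  ⊢ p1, p1⊥
      [Ax]  ⊢ p1, p1⊥

Result: YES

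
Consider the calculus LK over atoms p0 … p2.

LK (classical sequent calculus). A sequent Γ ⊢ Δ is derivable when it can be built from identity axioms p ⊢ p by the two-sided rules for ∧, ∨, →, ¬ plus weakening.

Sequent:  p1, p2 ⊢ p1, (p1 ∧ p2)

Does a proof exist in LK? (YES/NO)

Derivation trace:
[∧R] p1, p2 ⊢ p1, (p1 ∧ p2)
  [WR] p1 ⊢ p1, p1
    [Ax] p1 ⊢ p1
  [Ax] p2 ⊢ p2

Result: YES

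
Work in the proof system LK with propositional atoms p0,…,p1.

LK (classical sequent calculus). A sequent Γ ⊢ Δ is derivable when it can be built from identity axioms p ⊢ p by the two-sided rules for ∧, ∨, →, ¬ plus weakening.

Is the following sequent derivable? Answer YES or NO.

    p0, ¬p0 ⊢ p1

Proof tree:
[WR] p0, ¬p0 ⊢ p1
  [¬L] p0, ¬p0 ⊢ 
    [Ax] p0 ⊢ p0

Result: YES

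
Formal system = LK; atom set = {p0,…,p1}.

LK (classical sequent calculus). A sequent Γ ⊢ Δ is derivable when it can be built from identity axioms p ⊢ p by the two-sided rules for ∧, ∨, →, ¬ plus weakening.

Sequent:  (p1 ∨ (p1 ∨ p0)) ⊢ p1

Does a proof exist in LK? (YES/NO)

Truth-table refutation:
  v=00: Γ:[(p1 ∨ (p1 ∨ p0))=F] Δ:[p1=F] refutes=False
  v=01: Γ:[(p1 ∨ (p1 ∨ p0))=T] Δ:[p1=T] refutes=False
  v=10: Γ:[(p1 ∨ (p1 ∨ p0))=T] Δ:[p1=F] refutes=True  ← countermodel

Result: NO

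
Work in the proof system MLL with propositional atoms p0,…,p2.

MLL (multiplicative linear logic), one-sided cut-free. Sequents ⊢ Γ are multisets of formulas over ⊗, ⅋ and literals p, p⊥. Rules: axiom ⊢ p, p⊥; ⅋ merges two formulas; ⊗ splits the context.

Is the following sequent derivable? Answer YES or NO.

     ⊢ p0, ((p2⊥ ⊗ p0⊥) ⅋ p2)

Proof tree:
[⅋]  ⊢ p0, ((p2⊥ ⊗ p0⊥) ⅋ p2)
  [⊗]  ⊢ p2, p0, (p2⊥ ⊗ p0⊥)
    [Ax]  ⊢ p2, p2⊥
    [Ax]  ⊢ p0, p0⊥

Result: YES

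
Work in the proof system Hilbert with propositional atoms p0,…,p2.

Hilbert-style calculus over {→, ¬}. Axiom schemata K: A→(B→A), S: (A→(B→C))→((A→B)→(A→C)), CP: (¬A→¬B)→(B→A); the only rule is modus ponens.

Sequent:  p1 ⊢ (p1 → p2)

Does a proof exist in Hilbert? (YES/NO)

Search for a countermodel by truth-table:
  v=000: Γ:[p1=F] Δ:[(p1 → p2)=T] refutes=False
  v=001: Γ:[p1=F] Δ:[(p1 → p2)=T] refutes=False
  v=010: Γ:[p1=T] Δ:[(p1 → p2)=F] refutes=True  ← countermodel

Result: NO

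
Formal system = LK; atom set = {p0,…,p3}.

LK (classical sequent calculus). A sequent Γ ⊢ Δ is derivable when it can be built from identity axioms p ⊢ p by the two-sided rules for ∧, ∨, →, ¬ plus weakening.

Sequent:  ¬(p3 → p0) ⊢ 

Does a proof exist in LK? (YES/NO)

Search for a countermodel by truth-table:
  v=0000: Γ:[¬(p3 → p0)=F] Δ:[] refutes=False
  v=0001: Γ:[¬(p3 → p0)=T] Δ:[] refutes=True  ← countermodel

Result: NO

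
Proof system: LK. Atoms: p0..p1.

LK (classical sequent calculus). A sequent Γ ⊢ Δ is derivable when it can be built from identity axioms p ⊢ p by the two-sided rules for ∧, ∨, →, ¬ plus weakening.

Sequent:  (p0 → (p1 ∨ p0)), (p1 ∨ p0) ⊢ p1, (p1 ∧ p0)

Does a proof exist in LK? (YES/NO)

Search for a countermodel by truth-table:
  v=00: Γ:[(p0 → (p1 ∨ p0))=T, (p1 ∨ p0)=F] Δ:[p1=F, (p1 ∧ p0)=F] refutes=False
  v=01: Γ:[(p0 → (p1 ∨ p0))=T, (p1 ∨ p0)=T] Δ:[p1=T, (p1 ∧ p0)=F] refutes=False
  v=10: Γ:[(p0 → (p1 ∨ p0))=T, (p1 ∨ p0)=T] Δ:[p1=F, (p1 ∧ p0)=F] refutes=True  ← countermodel

Result: NO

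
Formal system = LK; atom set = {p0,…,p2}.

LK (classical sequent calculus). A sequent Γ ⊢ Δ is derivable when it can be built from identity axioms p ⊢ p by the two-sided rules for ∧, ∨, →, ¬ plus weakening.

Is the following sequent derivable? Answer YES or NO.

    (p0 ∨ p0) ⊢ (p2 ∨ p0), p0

Derivation (root first):
[∨L] (p0 ∨ p0) ⊢ (p2 ∨ p0), p0
  [Ax] p0 ⊢ p0
  [∨R] p0 ⊢ (p2 ∨ p0)
    [WR] p0 ⊢ p0, p2
      [Ax] p0 ⊢ p0

Result: YES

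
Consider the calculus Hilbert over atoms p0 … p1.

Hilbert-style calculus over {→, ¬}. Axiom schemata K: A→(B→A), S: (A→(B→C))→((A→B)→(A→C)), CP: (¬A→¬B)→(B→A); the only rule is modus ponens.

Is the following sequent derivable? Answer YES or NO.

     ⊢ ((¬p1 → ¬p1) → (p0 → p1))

Truth-table refutation:
  v=00: Γ:[] Δ:[((¬p1 → ¬p1) → (p0 → p1))=T] refutes=False
  v=01: Γ:[] Δ:[((¬p1 → ¬p1) → (p0 → p1))=T] refutes=False
  v=10: Γ:[] Δ:[((¬p1 → ¬p1) → (p0 → p1))=F] refutes=True  ← countermodel

Result: NO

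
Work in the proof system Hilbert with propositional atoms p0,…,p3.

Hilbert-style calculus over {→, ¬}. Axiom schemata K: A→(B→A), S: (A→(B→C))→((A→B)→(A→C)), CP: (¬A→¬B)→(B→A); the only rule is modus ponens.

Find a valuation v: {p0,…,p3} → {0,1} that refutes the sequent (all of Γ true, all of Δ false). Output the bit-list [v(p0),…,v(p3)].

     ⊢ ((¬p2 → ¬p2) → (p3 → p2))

Truth-table refutation:
  v=0000: Γ:[] Δ:[((¬p2 → ¬p2) → (p3 → p2))=T] refutes=False
  v=0001: Γ:[] Δ:[((¬p2 → ¬p2) → (p3 → p2))=F] refutes=True  ← countermodel

Result: [0, 0, 0, 1]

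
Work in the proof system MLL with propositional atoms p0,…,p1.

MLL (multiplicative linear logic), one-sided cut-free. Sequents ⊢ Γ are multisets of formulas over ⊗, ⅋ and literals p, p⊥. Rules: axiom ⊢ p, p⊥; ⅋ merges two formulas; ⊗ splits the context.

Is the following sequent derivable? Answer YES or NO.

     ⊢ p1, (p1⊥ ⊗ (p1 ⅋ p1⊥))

Proof tree:
[⊗]  ⊢ p1, (p1⊥ ⊗ (p1 ⅋ p1⊥))
  [Ax]  ⊢ p1, p1⊥
  [⅋]  ⊢ (p1 ⅋ p1⊥)
    [Ax]  ⊢ p1, p1⊥

Result: YES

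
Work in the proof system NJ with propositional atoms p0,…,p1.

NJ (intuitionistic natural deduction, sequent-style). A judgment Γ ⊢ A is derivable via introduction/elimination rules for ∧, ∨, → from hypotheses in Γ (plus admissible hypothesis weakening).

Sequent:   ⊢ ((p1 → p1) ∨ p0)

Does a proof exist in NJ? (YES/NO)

Derivation (root first):
[∨I₁]  ⊢ ((p1 → p1) ∨ p0)
  [→I]  ⊢ (p1 → p1)
    [Ax] p1 ⊢ p1

Result: YES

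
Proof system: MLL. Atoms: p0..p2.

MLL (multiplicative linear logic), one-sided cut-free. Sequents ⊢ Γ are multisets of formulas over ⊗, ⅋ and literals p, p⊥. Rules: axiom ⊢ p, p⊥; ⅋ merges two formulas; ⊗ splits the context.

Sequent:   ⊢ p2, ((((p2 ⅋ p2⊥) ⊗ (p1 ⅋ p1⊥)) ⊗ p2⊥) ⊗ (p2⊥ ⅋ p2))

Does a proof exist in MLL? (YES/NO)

Proof tree:
[⊗]  ⊢ p2, ((((p2 ⅋ p2⊥) ⊗ (p1 ⅋ p1⊥)) ⊗ p2⊥) ⊗ (p2⊥ ⅋ p2))
  [⊗]  ⊢ p2, (((p2 ⅋ p2⊥) ⊗ (p1 ⅋ p1⊥)) ⊗ p2⊥)
    [⊗]  ⊢ ((p2 ⅋ p2⊥) ⊗ (p1 ⅋ p1⊥))
      [⅋]  ⊢ (p2 ⅋ p2⊥)
        [Ax]  ⊢ p2, p2⊥
      [⅋]  ⊢ (p1 ⅋ p1⊥)
        [Ax]  ⊢ p1, p1⊥
    [Ax]  ⊢ p2, p2⊥
  [⅋]  ⊢ (p2⊥ ⅋ p2)
    [Ax]  ⊢ p2, p2⊥

Result: YES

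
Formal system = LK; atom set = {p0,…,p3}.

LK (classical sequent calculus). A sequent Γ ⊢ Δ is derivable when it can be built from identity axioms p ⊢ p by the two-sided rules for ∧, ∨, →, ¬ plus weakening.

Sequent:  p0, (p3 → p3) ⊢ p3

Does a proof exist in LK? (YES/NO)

Truth-table refutation:
  v=0000: Γ:[p0=F, (p3 → p3)=T] Δ:[p3=F] refutes=False
  v=0001: Γ:[p0=F, (p3 → p3)=T] Δ:[p3=T] refutes=False
  v=0010: Γ:[p0=F, (p3 → p3)=T] Δ:[p3=F] refutes=False
  v=0011: Γ:[p0=F, (p3 → p3)=T] Δ:[p3=T] refutes=False
  v=0100: Γ:[p0=F, (p3 → p3)=T] Δ:[p3=F] refutes=False
  v=0101: Γ:[p0=F, (p3 → p3)=T] Δ:[p3=T] refutes=False
  v=0110: Γ:[p0=F, (p3 → p3)=T] Δ:[p3=F] refutes=False
  v=0111: Γ:[p0=F, (p3 → p3)=T] Δ:[p3=T] refutes=False
  v=1000: Γ:[p0=T, (p3 → p3)=T] Δ:[p3=F] refutes=True  ← countermodel

Result: NO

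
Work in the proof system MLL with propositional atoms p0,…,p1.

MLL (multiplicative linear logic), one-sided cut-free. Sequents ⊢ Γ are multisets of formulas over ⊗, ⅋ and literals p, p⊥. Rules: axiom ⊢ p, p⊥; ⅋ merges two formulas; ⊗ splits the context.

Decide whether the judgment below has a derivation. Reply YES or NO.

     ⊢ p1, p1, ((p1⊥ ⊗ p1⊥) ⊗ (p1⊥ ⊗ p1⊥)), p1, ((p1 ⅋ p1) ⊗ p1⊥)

Proof tree:
[⊗]  ⊢ p1, p1, ((p1⊥ ⊗ p1⊥) ⊗ (p1⊥ ⊗ p1⊥)), p1, ((p1 ⅋ p1) ⊗ p1⊥)
  [⅋]  ⊢ p1, p1, ((p1⊥ ⊗ p1⊥) ⊗ (p1⊥ ⊗ p1⊥)), (p1 ⅋ p1)
    [⊗]  ⊢ p1, p1, p1, p1, ((p1⊥ ⊗ p1⊥) ⊗ (p1⊥ ⊗ p1⊥))
      [⊗]  ⊢ p1, p1, (p1⊥ ⊗ p1⊥)
        [Ax]  ⊢ p1, p1⊥
        [Ax]  ⊢ p1, p1⊥
      [⊗]  ⊢ p1, p1, (p1⊥ ⊗ p1⊥)
        [Ax]  ⊢ p1, p1⊥
        [Ax]  ⊢ p1, p1⊥
  [Ax]  ⊢ p1, p1⊥

Result: YES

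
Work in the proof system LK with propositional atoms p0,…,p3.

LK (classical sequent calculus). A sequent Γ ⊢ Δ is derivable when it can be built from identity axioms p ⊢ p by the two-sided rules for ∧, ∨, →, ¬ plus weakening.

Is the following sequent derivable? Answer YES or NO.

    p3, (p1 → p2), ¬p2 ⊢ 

Search for a countermodel by truth-table:
  v=0000: Γ:[p3=F, (p1 → p2)=T, ¬p2=T] Δ:[] refutes=False
  v=0001: Γ:[p3=T, (p1 → p2)=T, ¬p2=T] Δ:[] refutes=True  ← countermodel

Result: NO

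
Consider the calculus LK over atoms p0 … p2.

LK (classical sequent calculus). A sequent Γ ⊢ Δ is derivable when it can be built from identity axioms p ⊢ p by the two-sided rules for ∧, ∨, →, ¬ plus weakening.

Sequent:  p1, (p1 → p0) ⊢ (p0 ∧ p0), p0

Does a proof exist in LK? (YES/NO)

Proof tree:
[→L] p1, (p1 → p0) ⊢ (p0 ∧ p0), p0
  [Ax] p1 ⊢ p1
  [∧R] p0 ⊢ p0, (p0 ∧ p0)
    [WR] p0 ⊢ p0, p0
      [Ax] p0 ⊢ p0
    [WR] p0 ⊢ p0, p0
      [Ax] p0 ⊢ p0

Result: YES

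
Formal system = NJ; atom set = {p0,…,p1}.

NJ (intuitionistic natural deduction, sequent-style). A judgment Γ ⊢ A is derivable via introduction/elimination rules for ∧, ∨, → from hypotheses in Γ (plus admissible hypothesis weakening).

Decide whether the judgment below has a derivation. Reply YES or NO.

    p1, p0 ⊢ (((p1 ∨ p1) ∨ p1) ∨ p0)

Derivation (root first):
[∨I₁] p1, p0 ⊢ (((p1 ∨ p1) ∨ p1) ∨ p0)
  [∨I₁] p1, p0 ⊢ ((p1 ∨ p1) ∨ p1)
    [∨I₁] p1, p0 ⊢ (p1 ∨ p1)
      [Wk] p1, p0 ⊢ p1
        [Ax] p1 ⊢ p1

Result: YES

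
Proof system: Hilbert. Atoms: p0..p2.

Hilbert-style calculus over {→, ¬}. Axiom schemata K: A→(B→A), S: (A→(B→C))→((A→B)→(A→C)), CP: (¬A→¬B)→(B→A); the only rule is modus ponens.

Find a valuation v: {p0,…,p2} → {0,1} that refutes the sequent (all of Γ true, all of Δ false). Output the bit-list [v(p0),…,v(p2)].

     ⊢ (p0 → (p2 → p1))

Search for a countermodel by truth-table:
  v=000: Γ:[] Δ:[(p0 → (p2 → p1))=T] refutes=False
  v=001: Γ:[] Δ:[(p0 → (p2 → p1))=T] refutes=False
  v=010: Γ:[] Δ:[(p0 → (p2 → p1))=T] refutes=False
  v=011: Γ:[] Δ:[(p0 → (p2 → p1))=T] refutes=False
  v=100: Γ:[] Δ:[(p0 → (p2 → p1))=T] refutes=False
  v=101: Γ:[] Δ:[(p0 → (p2 → p1))=F] refutes=True  ← countermodel

Result: [1, 0, 1]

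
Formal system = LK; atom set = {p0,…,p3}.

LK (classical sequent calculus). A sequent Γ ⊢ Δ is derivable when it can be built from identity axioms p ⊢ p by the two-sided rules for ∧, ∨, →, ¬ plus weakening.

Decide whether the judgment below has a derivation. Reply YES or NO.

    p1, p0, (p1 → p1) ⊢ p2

Search for a countermodel by truth-table:
  v=0000: Γ:[p1=F, p0=F, (p1 → p1)=T] Δ:[p2=F] refutes=False
  v=0001: Γ:[p1=F, p0=F, (p1 → p1)=T] Δ:[p2=F] refutes=False
  v=0010: Γ:[p1=F, p0=F, (p1 → p1)=T] Δ:[p2=T] refutes=False
  v=0011: Γ:[p1=F, p0=F, (p1 → p1)=T] Δ:[p2=T] refutes=False
  v=0100: Γ:[p1=T, p0=F, (p1 → p1)=T] Δ:[p2=F] refutes=False
  v=0101: Γ:[p1=T, p0=F, (p1 → p1)=T] Δ:[p2=F] refutes=False
  v=0110: Γ:[p1=T, p0=F, (p1 → p1)=T] Δ:[p2=T] refutes=False
  v=0111: Γ:[p1=T, p0=F, (p1 → p1)=T] Δ:[p2=T] refutes=False
  v=1000: Γ:[p1=F, p0=T, (p1 → p1)=T] Δ:[p2=F] refutes=False
  v=1001: Γ:[p1=F, p0=T, (p1 → p1)=T] Δ:[p2=F] refutes=False
  v=1010: Γ:[p1=F, p0=T, (p1 → p1)=T] Δ:[p2=T] refutes=False
  v=1011: Γ:[p1=F, p0=T, (p1 → p1)=T] Δ:[p2=T] refutes=False
  v=1100: Γ:[p1=T, p0=T, (p1 → p1)=T] Δ:[p2=F] refutes=True  ← countermodel

Result: NO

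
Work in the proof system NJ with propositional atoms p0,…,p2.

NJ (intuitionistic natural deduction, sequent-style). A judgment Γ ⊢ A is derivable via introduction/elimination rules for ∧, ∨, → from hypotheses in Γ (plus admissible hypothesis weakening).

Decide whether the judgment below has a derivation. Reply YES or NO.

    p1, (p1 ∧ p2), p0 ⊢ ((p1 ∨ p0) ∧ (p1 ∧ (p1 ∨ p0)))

Proof tree:
[∧I] p1, (p1 ∧ p2), p0 ⊢ ((p1 ∨ p0) ∧ (p1 ∧ (p1 ∨ p0)))
  [Wk] p0, (p1 ∧ p2) ⊢ (p1 ∨ p0)
    [∨I₂] p0 ⊢ (p1 ∨ p0)
      [Ax] p0 ⊢ p0
  [∧I] p1, p0, (p1 ∧ p2) ⊢ (p1 ∧ (p1 ∨ p0))
    [Ax] p1 ⊢ p1
    [Wk] p0, (p1 ∧ p2) ⊢ (p1 ∨ p0)
      [∨I₂] p0 ⊢ (p1 ∨ p0)
        [Ax] p0 ⊢ p0

Result: YES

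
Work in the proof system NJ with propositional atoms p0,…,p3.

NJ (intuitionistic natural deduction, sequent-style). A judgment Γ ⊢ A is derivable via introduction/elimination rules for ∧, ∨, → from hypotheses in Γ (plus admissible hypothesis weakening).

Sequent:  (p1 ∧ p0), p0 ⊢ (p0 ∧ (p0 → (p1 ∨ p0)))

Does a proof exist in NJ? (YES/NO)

Derivation (root first):
[∧I] (p1 ∧ p0), p0 ⊢ (p0 ∧ (p0 → (p1 ∨ p0)))
  [Wk] p0, (p1 ∧ p0) ⊢ p0
    [Ax] p0 ⊢ p0
  [→I]  ⊢ (p0 → (p1 ∨ p0))
    [∨I₂] p0 ⊢ (p1 ∨ p0)
      [Ax] p0 ⊢ p0

Result: YES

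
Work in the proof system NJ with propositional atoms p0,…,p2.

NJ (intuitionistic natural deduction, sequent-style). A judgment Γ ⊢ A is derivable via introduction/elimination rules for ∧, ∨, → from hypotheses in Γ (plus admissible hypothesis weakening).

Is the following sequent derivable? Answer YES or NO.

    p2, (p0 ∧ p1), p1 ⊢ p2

Derivation trace:
[Wk] p2, (p0 ∧ p1), p1 ⊢ p2
  [Wk] p2, (p0 ∧ p1) ⊢ p2
    [Ax] p2 ⊢ p2

Result: YES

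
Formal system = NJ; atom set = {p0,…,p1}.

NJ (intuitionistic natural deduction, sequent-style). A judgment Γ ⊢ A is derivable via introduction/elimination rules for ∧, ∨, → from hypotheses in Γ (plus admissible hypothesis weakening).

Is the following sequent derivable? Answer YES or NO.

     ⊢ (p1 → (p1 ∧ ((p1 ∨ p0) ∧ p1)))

Derivation (root first):
[→I]  ⊢ (p1 → (p1 ∧ ((p1 ∨ p0) ∧ p1)))
  [∧I] p1 ⊢ (p1 ∧ ((p1 ∨ p0) ∧ p1))
    [Ax] p1 ⊢ p1
    [∧I] p1 ⊢ ((p1 ∨ p0) ∧ p1)
      [∨I₁] p1 ⊢ (p1 ∨ p0)
        [Ax] p1 ⊢ p1
      [Ax] p1 ⊢ p1

Result: YES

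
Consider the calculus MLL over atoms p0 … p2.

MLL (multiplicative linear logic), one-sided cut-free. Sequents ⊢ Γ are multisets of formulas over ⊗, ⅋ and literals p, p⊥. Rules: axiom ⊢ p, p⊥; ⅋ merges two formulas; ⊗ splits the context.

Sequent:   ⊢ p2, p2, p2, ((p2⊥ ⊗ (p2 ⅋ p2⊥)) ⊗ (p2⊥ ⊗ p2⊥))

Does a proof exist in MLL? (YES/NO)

Derivation (root first):
[⊗]  ⊢ p2, p2, p2, ((p2⊥ ⊗ (p2 ⅋ p2⊥)) ⊗ (p2⊥ ⊗ p2⊥))
  [⊗]  ⊢ p2, (p2⊥ ⊗ (p2 ⅋ p2⊥))
    [Ax]  ⊢ p2, p2⊥
    [⅋]  ⊢ (p2 ⅋ p2⊥)
      [Ax]  ⊢ p2, p2⊥
  [⊗]  ⊢ p2, p2, (p2⊥ ⊗ p2⊥)
    [Ax]  ⊢ p2, p2⊥
    [Ax]  ⊢ p2, p2⊥

Result: YES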